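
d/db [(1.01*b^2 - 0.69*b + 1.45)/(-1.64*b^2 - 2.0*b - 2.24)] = (-3.1516*b^2 + 0.231199999999999*b + 4.4456)/(2.6896*b^4 + 6.56*b^3 + 11.3472*b^2 + 8.96*b + 5.0176)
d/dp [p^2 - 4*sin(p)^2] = 2*p - 4*sin(2*p)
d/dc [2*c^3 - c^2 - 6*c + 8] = 6*c^2 - 2*c - 6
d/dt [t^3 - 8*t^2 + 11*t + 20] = 3*t^2 - 16*t + 11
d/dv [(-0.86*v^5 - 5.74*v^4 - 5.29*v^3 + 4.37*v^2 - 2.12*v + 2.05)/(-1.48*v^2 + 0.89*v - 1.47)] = (3.8184*v^6 + 13.9288*v^5 - 1.1756*v^4 + 24.335*v^3 + 24.0806*v^2 - 6.7798*v + 1.2919)/(2.1904*v^4 - 2.6344*v^3 + 5.1433*v^2 - 2.6166*v + 2.1609)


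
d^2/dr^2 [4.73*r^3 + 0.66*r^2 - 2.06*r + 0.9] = 28.38*r + 1.32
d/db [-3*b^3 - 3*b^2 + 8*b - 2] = -9*b^2 - 6*b + 8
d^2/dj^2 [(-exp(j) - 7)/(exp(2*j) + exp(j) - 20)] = (-exp(4*j) - 27*exp(3*j) - 141*exp(2*j) - 587*exp(j) - 540)*exp(j)/(exp(6*j) + 3*exp(5*j) - 57*exp(4*j) - 119*exp(3*j) + 1140*exp(2*j) + 1200*exp(j) - 8000)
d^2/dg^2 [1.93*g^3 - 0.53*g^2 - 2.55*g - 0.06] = 11.58*g - 1.06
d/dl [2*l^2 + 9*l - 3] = 4*l + 9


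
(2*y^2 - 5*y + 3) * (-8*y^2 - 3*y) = -16*y^4 + 34*y^3 - 9*y^2 - 9*y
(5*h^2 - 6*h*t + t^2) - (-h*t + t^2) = 5*h^2 - 5*h*t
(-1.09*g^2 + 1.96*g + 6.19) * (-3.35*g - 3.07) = 3.6515*g^3 - 3.2197*g^2 - 26.7537*g - 19.0033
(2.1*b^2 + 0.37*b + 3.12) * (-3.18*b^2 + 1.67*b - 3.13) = -6.678*b^4 + 2.3304*b^3 - 15.8767*b^2 + 4.0523*b - 9.7656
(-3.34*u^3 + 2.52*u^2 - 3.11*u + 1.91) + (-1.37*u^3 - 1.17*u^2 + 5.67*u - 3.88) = -4.71*u^3 + 1.35*u^2 + 2.56*u - 1.97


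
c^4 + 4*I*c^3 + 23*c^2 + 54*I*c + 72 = (c - 4*I)*(c - I)*(c + 3*I)*(c + 6*I)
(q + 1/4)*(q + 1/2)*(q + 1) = q^3 + 7*q^2/4 + 7*q/8 + 1/8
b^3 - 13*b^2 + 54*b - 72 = (b - 6)*(b - 4)*(b - 3)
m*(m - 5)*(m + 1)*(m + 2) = m^4 - 2*m^3 - 13*m^2 - 10*m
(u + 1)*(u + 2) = u^2 + 3*u + 2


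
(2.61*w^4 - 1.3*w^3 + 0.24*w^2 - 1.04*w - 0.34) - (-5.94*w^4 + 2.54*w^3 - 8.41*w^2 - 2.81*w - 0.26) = 8.55*w^4 - 3.84*w^3 + 8.65*w^2 + 1.77*w - 0.08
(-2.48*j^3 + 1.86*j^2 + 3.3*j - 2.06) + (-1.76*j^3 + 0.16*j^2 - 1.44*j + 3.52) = -4.24*j^3 + 2.02*j^2 + 1.86*j + 1.46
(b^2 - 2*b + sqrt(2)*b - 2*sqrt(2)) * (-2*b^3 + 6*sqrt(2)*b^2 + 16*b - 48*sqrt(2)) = -2*b^5 + 4*b^4 + 4*sqrt(2)*b^4 - 8*sqrt(2)*b^3 + 28*b^3 - 56*b^2 - 32*sqrt(2)*b^2 - 96*b + 64*sqrt(2)*b + 192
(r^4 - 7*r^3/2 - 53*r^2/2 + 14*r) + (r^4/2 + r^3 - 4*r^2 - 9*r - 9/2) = 3*r^4/2 - 5*r^3/2 - 61*r^2/2 + 5*r - 9/2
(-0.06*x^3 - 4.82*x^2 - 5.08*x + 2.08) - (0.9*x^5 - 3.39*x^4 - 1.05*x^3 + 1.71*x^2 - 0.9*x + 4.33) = -0.9*x^5 + 3.39*x^4 + 0.99*x^3 - 6.53*x^2 - 4.18*x - 2.25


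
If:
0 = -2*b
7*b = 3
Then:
No Solution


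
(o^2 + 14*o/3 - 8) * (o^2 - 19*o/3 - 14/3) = o^4 - 5*o^3/3 - 380*o^2/9 + 260*o/9 + 112/3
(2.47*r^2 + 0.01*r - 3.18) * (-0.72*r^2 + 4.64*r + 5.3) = -1.7784*r^4 + 11.4536*r^3 + 15.427*r^2 - 14.7022*r - 16.854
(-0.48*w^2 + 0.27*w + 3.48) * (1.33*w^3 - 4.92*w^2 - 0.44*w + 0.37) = -0.6384*w^5 + 2.7207*w^4 + 3.5112*w^3 - 17.418*w^2 - 1.4313*w + 1.2876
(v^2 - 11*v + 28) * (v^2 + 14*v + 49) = v^4 + 3*v^3 - 77*v^2 - 147*v + 1372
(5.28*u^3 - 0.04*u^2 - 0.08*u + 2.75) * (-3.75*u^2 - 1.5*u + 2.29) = -19.8*u^5 - 7.77*u^4 + 12.4512*u^3 - 10.2841*u^2 - 4.3082*u + 6.2975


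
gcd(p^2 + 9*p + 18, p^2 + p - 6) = p + 3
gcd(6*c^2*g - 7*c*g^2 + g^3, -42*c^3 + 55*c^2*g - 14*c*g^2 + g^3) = 6*c^2 - 7*c*g + g^2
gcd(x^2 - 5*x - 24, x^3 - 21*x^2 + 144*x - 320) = x - 8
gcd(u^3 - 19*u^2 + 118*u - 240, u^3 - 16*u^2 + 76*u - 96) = u^2 - 14*u + 48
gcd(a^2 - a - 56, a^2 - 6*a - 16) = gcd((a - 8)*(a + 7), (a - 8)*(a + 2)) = a - 8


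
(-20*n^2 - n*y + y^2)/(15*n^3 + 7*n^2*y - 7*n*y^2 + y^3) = (4*n + y)/(-3*n^2 - 2*n*y + y^2)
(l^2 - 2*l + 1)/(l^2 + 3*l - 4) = (l - 1)/(l + 4)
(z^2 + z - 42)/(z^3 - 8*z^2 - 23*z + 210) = (z + 7)/(z^2 - 2*z - 35)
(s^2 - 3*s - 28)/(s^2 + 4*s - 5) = (s^2 - 3*s - 28)/(s^2 + 4*s - 5)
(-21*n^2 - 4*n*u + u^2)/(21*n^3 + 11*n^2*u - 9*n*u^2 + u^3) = (3*n + u)/(-3*n^2 - 2*n*u + u^2)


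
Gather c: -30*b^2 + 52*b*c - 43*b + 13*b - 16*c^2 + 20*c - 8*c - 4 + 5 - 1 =-30*b^2 - 30*b - 16*c^2 + c*(52*b + 12)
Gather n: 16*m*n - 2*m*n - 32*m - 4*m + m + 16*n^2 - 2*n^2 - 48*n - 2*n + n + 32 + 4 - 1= -35*m + 14*n^2 + n*(14*m - 49) + 35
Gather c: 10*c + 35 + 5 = 10*c + 40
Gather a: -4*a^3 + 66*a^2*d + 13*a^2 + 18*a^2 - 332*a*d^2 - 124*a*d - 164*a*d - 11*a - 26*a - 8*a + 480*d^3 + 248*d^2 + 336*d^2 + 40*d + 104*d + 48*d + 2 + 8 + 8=-4*a^3 + a^2*(66*d + 31) + a*(-332*d^2 - 288*d - 45) + 480*d^3 + 584*d^2 + 192*d + 18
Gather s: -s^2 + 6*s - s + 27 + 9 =-s^2 + 5*s + 36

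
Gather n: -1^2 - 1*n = -n - 1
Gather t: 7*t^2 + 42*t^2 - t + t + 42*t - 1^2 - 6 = 49*t^2 + 42*t - 7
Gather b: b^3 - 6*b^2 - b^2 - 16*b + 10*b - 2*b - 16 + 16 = b^3 - 7*b^2 - 8*b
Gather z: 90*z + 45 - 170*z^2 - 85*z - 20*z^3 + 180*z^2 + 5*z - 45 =-20*z^3 + 10*z^2 + 10*z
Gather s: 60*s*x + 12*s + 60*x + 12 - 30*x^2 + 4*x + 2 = s*(60*x + 12) - 30*x^2 + 64*x + 14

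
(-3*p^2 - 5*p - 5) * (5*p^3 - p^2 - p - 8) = -15*p^5 - 22*p^4 - 17*p^3 + 34*p^2 + 45*p + 40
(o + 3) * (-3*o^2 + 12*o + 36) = -3*o^3 + 3*o^2 + 72*o + 108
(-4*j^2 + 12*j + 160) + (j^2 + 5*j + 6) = -3*j^2 + 17*j + 166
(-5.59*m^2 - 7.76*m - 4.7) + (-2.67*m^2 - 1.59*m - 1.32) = -8.26*m^2 - 9.35*m - 6.02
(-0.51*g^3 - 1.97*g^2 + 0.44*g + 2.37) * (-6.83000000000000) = 3.4833*g^3 + 13.4551*g^2 - 3.0052*g - 16.1871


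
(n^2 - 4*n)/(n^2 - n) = (n - 4)/(n - 1)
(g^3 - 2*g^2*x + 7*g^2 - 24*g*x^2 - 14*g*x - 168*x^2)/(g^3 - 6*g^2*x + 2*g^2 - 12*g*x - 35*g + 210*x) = (g + 4*x)/(g - 5)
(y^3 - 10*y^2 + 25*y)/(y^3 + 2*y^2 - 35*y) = (y - 5)/(y + 7)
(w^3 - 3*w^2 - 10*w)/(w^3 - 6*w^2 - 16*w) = (w - 5)/(w - 8)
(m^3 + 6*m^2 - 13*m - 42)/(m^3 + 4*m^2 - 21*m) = (m + 2)/m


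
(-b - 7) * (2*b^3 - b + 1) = -2*b^4 - 14*b^3 + b^2 + 6*b - 7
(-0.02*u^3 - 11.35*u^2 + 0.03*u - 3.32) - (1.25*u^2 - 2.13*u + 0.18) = -0.02*u^3 - 12.6*u^2 + 2.16*u - 3.5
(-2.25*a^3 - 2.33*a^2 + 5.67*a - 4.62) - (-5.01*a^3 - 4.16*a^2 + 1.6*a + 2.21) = 2.76*a^3 + 1.83*a^2 + 4.07*a - 6.83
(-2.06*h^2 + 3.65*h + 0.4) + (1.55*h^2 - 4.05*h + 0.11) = -0.51*h^2 - 0.4*h + 0.51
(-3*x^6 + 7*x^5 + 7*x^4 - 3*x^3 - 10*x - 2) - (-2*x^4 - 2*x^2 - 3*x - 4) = -3*x^6 + 7*x^5 + 9*x^4 - 3*x^3 + 2*x^2 - 7*x + 2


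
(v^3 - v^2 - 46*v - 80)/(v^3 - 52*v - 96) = (v + 5)/(v + 6)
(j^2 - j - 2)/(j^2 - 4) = (j + 1)/(j + 2)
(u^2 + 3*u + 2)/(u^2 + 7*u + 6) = (u + 2)/(u + 6)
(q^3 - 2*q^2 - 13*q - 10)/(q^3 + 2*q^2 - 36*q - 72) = (q^2 - 4*q - 5)/(q^2 - 36)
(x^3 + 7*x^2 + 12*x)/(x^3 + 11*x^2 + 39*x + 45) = x*(x + 4)/(x^2 + 8*x + 15)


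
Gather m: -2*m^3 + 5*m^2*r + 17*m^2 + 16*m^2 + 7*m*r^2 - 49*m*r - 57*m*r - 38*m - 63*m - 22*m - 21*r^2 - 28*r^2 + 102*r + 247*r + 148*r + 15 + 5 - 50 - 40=-2*m^3 + m^2*(5*r + 33) + m*(7*r^2 - 106*r - 123) - 49*r^2 + 497*r - 70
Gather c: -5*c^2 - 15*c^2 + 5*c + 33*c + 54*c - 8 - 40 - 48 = -20*c^2 + 92*c - 96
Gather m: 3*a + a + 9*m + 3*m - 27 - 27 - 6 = 4*a + 12*m - 60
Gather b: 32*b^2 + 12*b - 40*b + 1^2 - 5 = 32*b^2 - 28*b - 4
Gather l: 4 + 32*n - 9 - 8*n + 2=24*n - 3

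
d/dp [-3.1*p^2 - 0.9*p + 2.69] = -6.2*p - 0.9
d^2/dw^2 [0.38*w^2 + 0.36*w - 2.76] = 0.760000000000000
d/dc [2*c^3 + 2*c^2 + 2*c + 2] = 6*c^2 + 4*c + 2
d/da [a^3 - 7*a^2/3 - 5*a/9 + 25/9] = 3*a^2 - 14*a/3 - 5/9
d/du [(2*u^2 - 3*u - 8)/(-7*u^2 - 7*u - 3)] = (-35*u^2 - 124*u - 47)/(49*u^4 + 98*u^3 + 91*u^2 + 42*u + 9)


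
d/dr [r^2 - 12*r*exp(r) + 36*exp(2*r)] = -12*r*exp(r) + 2*r + 72*exp(2*r) - 12*exp(r)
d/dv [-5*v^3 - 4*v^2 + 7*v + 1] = -15*v^2 - 8*v + 7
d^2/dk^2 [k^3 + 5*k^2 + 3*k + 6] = 6*k + 10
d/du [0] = 0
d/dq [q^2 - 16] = 2*q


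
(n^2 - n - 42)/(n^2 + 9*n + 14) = (n^2 - n - 42)/(n^2 + 9*n + 14)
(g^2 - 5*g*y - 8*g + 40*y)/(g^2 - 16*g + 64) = (g - 5*y)/(g - 8)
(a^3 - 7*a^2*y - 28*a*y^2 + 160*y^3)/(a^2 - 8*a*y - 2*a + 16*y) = (a^2 + a*y - 20*y^2)/(a - 2)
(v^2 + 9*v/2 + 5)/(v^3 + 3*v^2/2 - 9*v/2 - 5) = (v + 2)/(v^2 - v - 2)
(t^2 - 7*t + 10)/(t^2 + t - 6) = (t - 5)/(t + 3)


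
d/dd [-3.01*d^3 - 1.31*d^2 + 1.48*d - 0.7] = -9.03*d^2 - 2.62*d + 1.48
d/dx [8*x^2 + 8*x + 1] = 16*x + 8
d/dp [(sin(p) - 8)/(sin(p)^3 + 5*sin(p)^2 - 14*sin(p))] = (-2*sin(p)^3 + 19*sin(p)^2 + 80*sin(p) - 112)*cos(p)/((sin(p) - 2)^2*(sin(p) + 7)^2*sin(p)^2)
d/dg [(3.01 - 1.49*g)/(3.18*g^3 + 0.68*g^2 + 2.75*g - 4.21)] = (9.4764*g^3 - 27.7022*g^2 - 4.0936*g - 2.0046)/(10.1124*g^6 + 4.3248*g^5 + 17.9524*g^4 - 23.0356*g^3 + 1.8369*g^2 - 23.155*g + 17.7241)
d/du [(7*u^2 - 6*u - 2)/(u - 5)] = (7*u^2 - 70*u + 32)/(u^2 - 10*u + 25)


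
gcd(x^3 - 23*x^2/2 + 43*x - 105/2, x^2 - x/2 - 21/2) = x - 7/2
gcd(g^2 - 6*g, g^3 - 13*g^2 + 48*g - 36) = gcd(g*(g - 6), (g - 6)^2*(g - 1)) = g - 6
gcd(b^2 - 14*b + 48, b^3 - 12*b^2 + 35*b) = 1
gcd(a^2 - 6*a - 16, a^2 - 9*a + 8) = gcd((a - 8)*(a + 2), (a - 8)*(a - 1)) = a - 8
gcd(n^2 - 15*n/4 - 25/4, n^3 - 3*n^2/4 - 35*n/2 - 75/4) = n^2 - 15*n/4 - 25/4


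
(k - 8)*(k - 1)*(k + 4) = k^3 - 5*k^2 - 28*k + 32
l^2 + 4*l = l*(l + 4)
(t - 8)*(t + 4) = t^2 - 4*t - 32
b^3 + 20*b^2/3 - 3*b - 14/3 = (b - 1)*(b + 2/3)*(b + 7)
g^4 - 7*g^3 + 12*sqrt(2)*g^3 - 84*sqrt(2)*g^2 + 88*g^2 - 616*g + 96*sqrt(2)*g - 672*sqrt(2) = (g - 7)*(g + 2*sqrt(2))*(g + 4*sqrt(2))*(g + 6*sqrt(2))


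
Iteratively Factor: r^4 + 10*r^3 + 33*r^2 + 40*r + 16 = (r + 4)*(r^3 + 6*r^2 + 9*r + 4) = (r + 1)*(r + 4)*(r^2 + 5*r + 4) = (r + 1)*(r + 4)^2*(r + 1)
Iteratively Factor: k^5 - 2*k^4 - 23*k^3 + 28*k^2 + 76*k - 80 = (k + 2)*(k^4 - 4*k^3 - 15*k^2 + 58*k - 40) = (k - 5)*(k + 2)*(k^3 + k^2 - 10*k + 8) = (k - 5)*(k - 2)*(k + 2)*(k^2 + 3*k - 4) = (k - 5)*(k - 2)*(k + 2)*(k + 4)*(k - 1)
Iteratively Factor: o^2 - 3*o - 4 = (o + 1)*(o - 4)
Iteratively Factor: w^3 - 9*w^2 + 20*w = (w)*(w^2 - 9*w + 20) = w*(w - 5)*(w - 4)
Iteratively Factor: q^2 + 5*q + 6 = (q + 3)*(q + 2)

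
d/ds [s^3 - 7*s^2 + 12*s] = 3*s^2 - 14*s + 12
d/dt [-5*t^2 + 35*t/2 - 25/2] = 35/2 - 10*t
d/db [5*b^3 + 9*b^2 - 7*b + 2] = 15*b^2 + 18*b - 7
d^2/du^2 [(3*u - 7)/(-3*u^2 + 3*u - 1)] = 6*(-3*(2*u - 1)^2*(3*u - 7) + (9*u - 10)*(3*u^2 - 3*u + 1))/(3*u^2 - 3*u + 1)^3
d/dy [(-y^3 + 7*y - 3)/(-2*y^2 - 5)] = (2*y^4 + 29*y^2 - 12*y - 35)/(4*y^4 + 20*y^2 + 25)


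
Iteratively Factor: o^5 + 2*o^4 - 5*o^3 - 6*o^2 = (o - 2)*(o^4 + 4*o^3 + 3*o^2) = (o - 2)*(o + 3)*(o^3 + o^2) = (o - 2)*(o + 1)*(o + 3)*(o^2) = o*(o - 2)*(o + 1)*(o + 3)*(o)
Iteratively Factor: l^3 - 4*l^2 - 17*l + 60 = (l - 3)*(l^2 - l - 20) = (l - 5)*(l - 3)*(l + 4)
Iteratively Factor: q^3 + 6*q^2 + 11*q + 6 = (q + 3)*(q^2 + 3*q + 2) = (q + 2)*(q + 3)*(q + 1)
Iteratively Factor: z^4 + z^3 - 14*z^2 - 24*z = (z)*(z^3 + z^2 - 14*z - 24) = z*(z + 3)*(z^2 - 2*z - 8) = z*(z - 4)*(z + 3)*(z + 2)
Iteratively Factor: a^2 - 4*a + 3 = (a - 1)*(a - 3)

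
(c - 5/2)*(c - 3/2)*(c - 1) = c^3 - 5*c^2 + 31*c/4 - 15/4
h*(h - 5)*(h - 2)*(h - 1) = h^4 - 8*h^3 + 17*h^2 - 10*h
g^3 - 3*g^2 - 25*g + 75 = (g - 5)*(g - 3)*(g + 5)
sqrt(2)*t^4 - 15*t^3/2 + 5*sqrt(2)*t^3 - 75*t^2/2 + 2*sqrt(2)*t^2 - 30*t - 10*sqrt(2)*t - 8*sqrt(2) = (t + 1)*(t + 4)*(t - 4*sqrt(2))*(sqrt(2)*t + 1/2)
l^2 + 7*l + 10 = (l + 2)*(l + 5)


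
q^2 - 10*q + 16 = (q - 8)*(q - 2)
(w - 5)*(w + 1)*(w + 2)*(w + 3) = w^4 + w^3 - 19*w^2 - 49*w - 30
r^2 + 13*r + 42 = (r + 6)*(r + 7)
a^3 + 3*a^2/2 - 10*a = a*(a - 5/2)*(a + 4)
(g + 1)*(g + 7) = g^2 + 8*g + 7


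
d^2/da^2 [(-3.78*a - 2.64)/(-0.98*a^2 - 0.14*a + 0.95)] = ((1.96*a + 0.14)*(3.78*a + 2.64)*(3.92*a + 0.28) - (22.2264*a + 6.2328)*(0.98*a^2 + 0.14*a - 0.95))/(0.98*a^2 + 0.14*a - 0.95)^3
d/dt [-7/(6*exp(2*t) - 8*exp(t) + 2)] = (21*exp(t) - 14)*exp(t)/(3*exp(2*t) - 4*exp(t) + 1)^2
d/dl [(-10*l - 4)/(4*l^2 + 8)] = (5*l^2 + 4*l - 10)/(2*(l^4 + 4*l^2 + 4))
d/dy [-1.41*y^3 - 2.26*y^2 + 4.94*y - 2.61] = -4.23*y^2 - 4.52*y + 4.94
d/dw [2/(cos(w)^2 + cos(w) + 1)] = 2*(2*cos(w) + 1)*sin(w)/(cos(w)^2 + cos(w) + 1)^2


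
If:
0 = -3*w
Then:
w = 0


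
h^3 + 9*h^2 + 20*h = h*(h + 4)*(h + 5)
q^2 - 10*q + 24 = (q - 6)*(q - 4)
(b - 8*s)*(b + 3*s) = b^2 - 5*b*s - 24*s^2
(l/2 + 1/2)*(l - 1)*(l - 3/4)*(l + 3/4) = l^4/2 - 25*l^2/32 + 9/32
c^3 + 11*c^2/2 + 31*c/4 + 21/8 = (c + 1/2)*(c + 3/2)*(c + 7/2)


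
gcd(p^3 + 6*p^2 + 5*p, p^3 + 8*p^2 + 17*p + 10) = p^2 + 6*p + 5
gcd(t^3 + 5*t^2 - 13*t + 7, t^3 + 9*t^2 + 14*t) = t + 7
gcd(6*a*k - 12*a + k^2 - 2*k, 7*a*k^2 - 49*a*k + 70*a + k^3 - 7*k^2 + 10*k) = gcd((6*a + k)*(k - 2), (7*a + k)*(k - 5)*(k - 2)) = k - 2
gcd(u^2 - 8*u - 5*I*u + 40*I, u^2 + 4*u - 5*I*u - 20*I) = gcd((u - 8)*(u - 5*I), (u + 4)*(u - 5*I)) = u - 5*I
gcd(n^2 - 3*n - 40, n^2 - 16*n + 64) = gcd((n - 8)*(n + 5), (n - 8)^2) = n - 8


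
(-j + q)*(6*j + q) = -6*j^2 + 5*j*q + q^2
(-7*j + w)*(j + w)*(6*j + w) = -42*j^3 - 43*j^2*w + w^3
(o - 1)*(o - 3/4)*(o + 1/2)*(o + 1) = o^4 - o^3/4 - 11*o^2/8 + o/4 + 3/8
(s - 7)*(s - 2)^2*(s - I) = s^4 - 11*s^3 - I*s^3 + 32*s^2 + 11*I*s^2 - 28*s - 32*I*s + 28*I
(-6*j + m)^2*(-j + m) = -36*j^3 + 48*j^2*m - 13*j*m^2 + m^3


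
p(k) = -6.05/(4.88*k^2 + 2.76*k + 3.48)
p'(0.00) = 1.38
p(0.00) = -1.74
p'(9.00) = 0.00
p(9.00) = -0.01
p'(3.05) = 0.06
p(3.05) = -0.11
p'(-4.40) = -0.03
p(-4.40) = -0.07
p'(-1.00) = -1.35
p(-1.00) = -1.08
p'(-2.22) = -0.25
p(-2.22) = -0.28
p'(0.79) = 0.84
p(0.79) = -0.69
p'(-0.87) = -1.52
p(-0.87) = -1.27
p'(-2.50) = -0.18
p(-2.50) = -0.22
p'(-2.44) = -0.19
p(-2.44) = -0.23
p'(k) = -6.05*(-9.76*k - 2.76)/(4.88*k^2 + 2.76*k + 3.48)^2 = (59.048*k + 16.698)/(4.88*k^2 + 2.76*k + 3.48)^2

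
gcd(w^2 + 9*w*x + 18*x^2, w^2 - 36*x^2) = w + 6*x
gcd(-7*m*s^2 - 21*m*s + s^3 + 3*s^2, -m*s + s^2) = s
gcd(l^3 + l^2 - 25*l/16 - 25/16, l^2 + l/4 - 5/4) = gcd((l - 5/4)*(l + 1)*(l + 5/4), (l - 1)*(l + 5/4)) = l + 5/4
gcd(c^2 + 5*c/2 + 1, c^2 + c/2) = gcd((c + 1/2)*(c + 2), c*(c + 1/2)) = c + 1/2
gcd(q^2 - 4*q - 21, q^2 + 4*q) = 1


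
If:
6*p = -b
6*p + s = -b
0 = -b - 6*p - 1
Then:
No Solution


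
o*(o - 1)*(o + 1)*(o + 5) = o^4 + 5*o^3 - o^2 - 5*o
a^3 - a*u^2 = a*(a - u)*(a + u)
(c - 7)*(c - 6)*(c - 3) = c^3 - 16*c^2 + 81*c - 126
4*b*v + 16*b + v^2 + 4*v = (4*b + v)*(v + 4)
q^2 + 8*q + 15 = (q + 3)*(q + 5)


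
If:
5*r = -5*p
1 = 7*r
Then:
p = -1/7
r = 1/7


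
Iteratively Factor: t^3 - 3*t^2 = (t)*(t^2 - 3*t) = t^2*(t - 3)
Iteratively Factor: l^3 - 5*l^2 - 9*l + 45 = (l + 3)*(l^2 - 8*l + 15) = (l - 5)*(l + 3)*(l - 3)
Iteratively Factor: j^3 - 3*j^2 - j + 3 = (j - 1)*(j^2 - 2*j - 3) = (j - 1)*(j + 1)*(j - 3)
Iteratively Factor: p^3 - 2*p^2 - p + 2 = (p - 1)*(p^2 - p - 2) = (p - 2)*(p - 1)*(p + 1)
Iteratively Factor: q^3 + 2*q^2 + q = (q + 1)*(q^2 + q) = (q + 1)^2*(q)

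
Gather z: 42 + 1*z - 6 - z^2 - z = 36 - z^2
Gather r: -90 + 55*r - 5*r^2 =-5*r^2 + 55*r - 90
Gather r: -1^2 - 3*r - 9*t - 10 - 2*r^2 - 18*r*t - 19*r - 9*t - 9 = -2*r^2 + r*(-18*t - 22) - 18*t - 20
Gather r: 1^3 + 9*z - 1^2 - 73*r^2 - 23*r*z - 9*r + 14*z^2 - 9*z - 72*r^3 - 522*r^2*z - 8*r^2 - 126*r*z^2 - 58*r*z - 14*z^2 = -72*r^3 + r^2*(-522*z - 81) + r*(-126*z^2 - 81*z - 9)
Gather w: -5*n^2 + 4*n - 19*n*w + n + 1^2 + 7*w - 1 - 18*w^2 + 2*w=-5*n^2 + 5*n - 18*w^2 + w*(9 - 19*n)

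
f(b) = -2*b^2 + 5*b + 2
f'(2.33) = -4.32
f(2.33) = 2.79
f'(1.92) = -2.68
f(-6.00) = -100.00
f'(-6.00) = 29.00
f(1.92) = 4.23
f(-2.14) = -17.86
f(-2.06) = -16.79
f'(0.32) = 3.72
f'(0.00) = 5.00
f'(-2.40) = 14.60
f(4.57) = -16.92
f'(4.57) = -13.28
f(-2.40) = -21.52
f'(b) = 5 - 4*b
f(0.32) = 3.40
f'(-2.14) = 13.56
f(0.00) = 2.00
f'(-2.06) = 13.24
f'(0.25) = 4.00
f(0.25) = 3.12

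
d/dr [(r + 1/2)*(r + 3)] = 2*r + 7/2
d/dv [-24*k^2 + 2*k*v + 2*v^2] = 2*k + 4*v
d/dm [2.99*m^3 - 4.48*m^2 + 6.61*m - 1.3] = 8.97*m^2 - 8.96*m + 6.61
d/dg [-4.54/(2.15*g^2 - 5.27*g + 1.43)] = (19.522*g - 23.9258)/(2.15*g^2 - 5.27*g + 1.43)^2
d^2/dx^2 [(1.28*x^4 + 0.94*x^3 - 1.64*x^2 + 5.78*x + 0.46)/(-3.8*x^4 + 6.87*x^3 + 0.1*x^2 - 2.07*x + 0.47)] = (-1.13686837721616e-13*x^10 - 93.97856*x^9 + 139.1712*x^8 - 1139.76288*x^7 + 2460.142528*x^6 - 1512.260496*x^5 + 204.970848*x^4 - 451.999408*x^3 + 254.95152*x^2 + 9.867168*x - 14.42104)/(54.872*x^12 - 297.6084*x^11 + 533.71266*x^10 - 218.906703*x^9 - 358.64199*x^8 + 361.785969*x^7 - 8.09662900000001*x^6 - 112.369149*x^5 + 41.321628*x^4 + 4.900734*x^3 - 6.107979*x^2 + 1.371789*x - 0.103823)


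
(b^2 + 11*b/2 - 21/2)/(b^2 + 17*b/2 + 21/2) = (2*b - 3)/(2*b + 3)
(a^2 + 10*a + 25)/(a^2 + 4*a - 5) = (a + 5)/(a - 1)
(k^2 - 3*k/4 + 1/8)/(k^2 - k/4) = (k - 1/2)/k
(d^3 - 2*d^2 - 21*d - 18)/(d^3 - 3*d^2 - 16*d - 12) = (d + 3)/(d + 2)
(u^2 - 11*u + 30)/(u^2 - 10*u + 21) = (u^2 - 11*u + 30)/(u^2 - 10*u + 21)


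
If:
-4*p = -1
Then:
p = 1/4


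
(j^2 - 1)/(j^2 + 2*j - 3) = (j + 1)/(j + 3)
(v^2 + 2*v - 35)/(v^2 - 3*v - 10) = (v + 7)/(v + 2)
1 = 1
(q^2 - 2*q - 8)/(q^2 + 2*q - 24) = (q + 2)/(q + 6)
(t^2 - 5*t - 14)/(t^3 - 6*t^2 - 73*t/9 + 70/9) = 9*(t + 2)/(9*t^2 + 9*t - 10)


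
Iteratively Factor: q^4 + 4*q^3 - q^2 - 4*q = (q + 4)*(q^3 - q) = q*(q + 4)*(q^2 - 1) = q*(q + 1)*(q + 4)*(q - 1)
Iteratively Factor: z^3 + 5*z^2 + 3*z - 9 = (z - 1)*(z^2 + 6*z + 9) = (z - 1)*(z + 3)*(z + 3)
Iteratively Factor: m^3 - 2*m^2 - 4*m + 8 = (m - 2)*(m^2 - 4) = (m - 2)^2*(m + 2)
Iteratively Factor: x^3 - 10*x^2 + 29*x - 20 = (x - 4)*(x^2 - 6*x + 5) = (x - 4)*(x - 1)*(x - 5)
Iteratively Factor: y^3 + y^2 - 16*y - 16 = (y + 1)*(y^2 - 16) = (y + 1)*(y + 4)*(y - 4)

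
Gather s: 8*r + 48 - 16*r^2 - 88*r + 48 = -16*r^2 - 80*r + 96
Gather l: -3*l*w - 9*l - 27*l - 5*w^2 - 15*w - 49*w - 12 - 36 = l*(-3*w - 36) - 5*w^2 - 64*w - 48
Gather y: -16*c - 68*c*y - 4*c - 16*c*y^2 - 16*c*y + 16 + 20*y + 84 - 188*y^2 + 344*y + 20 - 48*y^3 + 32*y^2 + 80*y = -20*c - 48*y^3 + y^2*(-16*c - 156) + y*(444 - 84*c) + 120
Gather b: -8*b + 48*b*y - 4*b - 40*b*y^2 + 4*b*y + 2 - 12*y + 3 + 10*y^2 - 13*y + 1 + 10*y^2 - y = b*(-40*y^2 + 52*y - 12) + 20*y^2 - 26*y + 6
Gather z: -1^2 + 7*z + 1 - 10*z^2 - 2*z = -10*z^2 + 5*z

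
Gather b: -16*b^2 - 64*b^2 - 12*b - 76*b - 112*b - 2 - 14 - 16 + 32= -80*b^2 - 200*b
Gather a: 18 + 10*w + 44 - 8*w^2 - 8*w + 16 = -8*w^2 + 2*w + 78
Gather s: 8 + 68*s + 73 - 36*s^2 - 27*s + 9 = -36*s^2 + 41*s + 90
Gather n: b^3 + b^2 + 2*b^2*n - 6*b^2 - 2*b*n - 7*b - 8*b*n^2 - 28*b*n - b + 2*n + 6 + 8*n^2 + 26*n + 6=b^3 - 5*b^2 - 8*b + n^2*(8 - 8*b) + n*(2*b^2 - 30*b + 28) + 12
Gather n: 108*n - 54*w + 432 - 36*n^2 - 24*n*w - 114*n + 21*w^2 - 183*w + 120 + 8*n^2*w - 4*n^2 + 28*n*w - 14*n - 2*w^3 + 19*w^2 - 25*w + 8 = n^2*(8*w - 40) + n*(4*w - 20) - 2*w^3 + 40*w^2 - 262*w + 560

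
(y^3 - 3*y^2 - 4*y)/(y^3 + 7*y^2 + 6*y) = (y - 4)/(y + 6)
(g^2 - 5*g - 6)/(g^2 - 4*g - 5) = (g - 6)/(g - 5)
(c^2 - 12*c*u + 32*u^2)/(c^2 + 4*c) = (c^2 - 12*c*u + 32*u^2)/(c*(c + 4))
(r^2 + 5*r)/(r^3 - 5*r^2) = (r + 5)/(r*(r - 5))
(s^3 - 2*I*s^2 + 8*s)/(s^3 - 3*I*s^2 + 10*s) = (s - 4*I)/(s - 5*I)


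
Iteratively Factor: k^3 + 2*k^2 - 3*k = (k - 1)*(k^2 + 3*k) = k*(k - 1)*(k + 3)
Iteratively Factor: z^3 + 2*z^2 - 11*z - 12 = (z + 4)*(z^2 - 2*z - 3) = (z + 1)*(z + 4)*(z - 3)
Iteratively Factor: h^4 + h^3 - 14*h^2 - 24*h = (h - 4)*(h^3 + 5*h^2 + 6*h) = (h - 4)*(h + 3)*(h^2 + 2*h) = h*(h - 4)*(h + 3)*(h + 2)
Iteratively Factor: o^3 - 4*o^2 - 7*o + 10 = (o - 5)*(o^2 + o - 2) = (o - 5)*(o + 2)*(o - 1)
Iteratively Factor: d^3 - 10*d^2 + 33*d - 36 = (d - 4)*(d^2 - 6*d + 9) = (d - 4)*(d - 3)*(d - 3)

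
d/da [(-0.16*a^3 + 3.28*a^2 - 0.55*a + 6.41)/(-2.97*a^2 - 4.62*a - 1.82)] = (0.4752*a^4 + 1.4784*a^3 - 15.9135*a^2 + 26.1362*a + 30.6152)/(8.8209*a^4 + 27.4428*a^3 + 32.1552*a^2 + 16.8168*a + 3.3124)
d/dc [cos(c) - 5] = -sin(c)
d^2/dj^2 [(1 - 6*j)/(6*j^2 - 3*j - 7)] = 6*(3*(4*j - 1)^2*(6*j - 1) + 4*(9*j - 2)*(-6*j^2 + 3*j + 7))/(-6*j^2 + 3*j + 7)^3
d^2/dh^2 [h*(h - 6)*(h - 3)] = 6*h - 18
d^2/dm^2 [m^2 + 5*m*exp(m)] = 5*m*exp(m) + 10*exp(m) + 2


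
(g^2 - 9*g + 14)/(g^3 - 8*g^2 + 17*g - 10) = (g - 7)/(g^2 - 6*g + 5)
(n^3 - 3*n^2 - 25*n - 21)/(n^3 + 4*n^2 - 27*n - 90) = (n^2 - 6*n - 7)/(n^2 + n - 30)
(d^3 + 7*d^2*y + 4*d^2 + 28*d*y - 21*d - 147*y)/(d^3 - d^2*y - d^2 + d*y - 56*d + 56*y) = (-d^2 - 7*d*y + 3*d + 21*y)/(-d^2 + d*y + 8*d - 8*y)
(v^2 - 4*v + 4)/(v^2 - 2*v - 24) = (-v^2 + 4*v - 4)/(-v^2 + 2*v + 24)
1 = 1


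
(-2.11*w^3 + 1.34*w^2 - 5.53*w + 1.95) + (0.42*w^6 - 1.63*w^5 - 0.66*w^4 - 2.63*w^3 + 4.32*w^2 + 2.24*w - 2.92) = 0.42*w^6 - 1.63*w^5 - 0.66*w^4 - 4.74*w^3 + 5.66*w^2 - 3.29*w - 0.97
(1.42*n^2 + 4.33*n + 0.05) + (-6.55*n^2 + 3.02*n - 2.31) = -5.13*n^2 + 7.35*n - 2.26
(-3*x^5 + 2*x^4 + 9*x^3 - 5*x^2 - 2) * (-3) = 9*x^5 - 6*x^4 - 27*x^3 + 15*x^2 + 6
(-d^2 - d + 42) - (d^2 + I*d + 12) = -2*d^2 - d - I*d + 30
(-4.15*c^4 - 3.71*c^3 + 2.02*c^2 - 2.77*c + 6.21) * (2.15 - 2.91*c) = 12.0765*c^5 + 1.8736*c^4 - 13.8547*c^3 + 12.4037*c^2 - 24.0266*c + 13.3515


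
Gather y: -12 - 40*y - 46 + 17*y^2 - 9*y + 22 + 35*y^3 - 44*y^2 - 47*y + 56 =35*y^3 - 27*y^2 - 96*y + 20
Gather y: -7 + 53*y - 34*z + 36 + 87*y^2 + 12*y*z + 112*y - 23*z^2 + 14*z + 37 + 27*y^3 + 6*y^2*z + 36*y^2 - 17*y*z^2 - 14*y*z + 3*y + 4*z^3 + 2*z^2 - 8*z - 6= 27*y^3 + y^2*(6*z + 123) + y*(-17*z^2 - 2*z + 168) + 4*z^3 - 21*z^2 - 28*z + 60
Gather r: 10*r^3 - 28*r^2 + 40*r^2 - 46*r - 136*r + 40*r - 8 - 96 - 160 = 10*r^3 + 12*r^2 - 142*r - 264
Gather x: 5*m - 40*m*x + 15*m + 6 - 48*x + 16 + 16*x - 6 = 20*m + x*(-40*m - 32) + 16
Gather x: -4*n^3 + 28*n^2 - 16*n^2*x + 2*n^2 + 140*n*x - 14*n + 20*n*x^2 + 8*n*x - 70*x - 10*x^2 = -4*n^3 + 30*n^2 - 14*n + x^2*(20*n - 10) + x*(-16*n^2 + 148*n - 70)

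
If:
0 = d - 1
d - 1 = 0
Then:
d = 1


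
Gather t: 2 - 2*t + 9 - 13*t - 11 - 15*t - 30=-30*t - 30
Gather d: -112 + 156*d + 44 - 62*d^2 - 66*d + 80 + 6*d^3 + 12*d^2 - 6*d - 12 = 6*d^3 - 50*d^2 + 84*d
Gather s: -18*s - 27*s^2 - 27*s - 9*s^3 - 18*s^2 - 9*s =-9*s^3 - 45*s^2 - 54*s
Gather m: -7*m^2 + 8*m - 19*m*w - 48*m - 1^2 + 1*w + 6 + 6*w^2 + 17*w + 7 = -7*m^2 + m*(-19*w - 40) + 6*w^2 + 18*w + 12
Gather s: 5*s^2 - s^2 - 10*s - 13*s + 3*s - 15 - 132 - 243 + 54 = 4*s^2 - 20*s - 336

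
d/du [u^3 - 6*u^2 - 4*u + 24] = 3*u^2 - 12*u - 4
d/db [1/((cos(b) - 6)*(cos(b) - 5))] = (2*cos(b) - 11)*sin(b)/((cos(b) - 6)^2*(cos(b) - 5)^2)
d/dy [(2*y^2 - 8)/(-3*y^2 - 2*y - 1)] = 4*(-y^2 - 13*y - 4)/(9*y^4 + 12*y^3 + 10*y^2 + 4*y + 1)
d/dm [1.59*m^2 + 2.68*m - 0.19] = 3.18*m + 2.68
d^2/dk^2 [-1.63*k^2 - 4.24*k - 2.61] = -3.26000000000000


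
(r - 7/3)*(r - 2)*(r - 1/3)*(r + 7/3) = r^4 - 7*r^3/3 - 43*r^2/9 + 343*r/27 - 98/27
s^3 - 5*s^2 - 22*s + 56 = (s - 7)*(s - 2)*(s + 4)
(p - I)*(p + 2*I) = p^2 + I*p + 2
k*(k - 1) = k^2 - k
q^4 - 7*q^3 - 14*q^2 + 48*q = q*(q - 8)*(q - 2)*(q + 3)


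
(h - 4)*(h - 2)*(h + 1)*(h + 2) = h^4 - 3*h^3 - 8*h^2 + 12*h + 16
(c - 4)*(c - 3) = c^2 - 7*c + 12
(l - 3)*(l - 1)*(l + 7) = l^3 + 3*l^2 - 25*l + 21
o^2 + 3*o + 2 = (o + 1)*(o + 2)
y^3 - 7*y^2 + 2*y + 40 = (y - 5)*(y - 4)*(y + 2)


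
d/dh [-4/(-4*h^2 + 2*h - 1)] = 8*(1 - 4*h)/(4*h^2 - 2*h + 1)^2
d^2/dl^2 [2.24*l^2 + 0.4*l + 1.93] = 4.48000000000000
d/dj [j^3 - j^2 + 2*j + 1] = 3*j^2 - 2*j + 2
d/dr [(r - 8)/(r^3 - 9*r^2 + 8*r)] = (1 - 2*r)/(r^2*(r^2 - 2*r + 1))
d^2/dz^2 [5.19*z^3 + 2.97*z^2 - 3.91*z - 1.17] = 31.14*z + 5.94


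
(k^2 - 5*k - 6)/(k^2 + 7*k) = (k^2 - 5*k - 6)/(k*(k + 7))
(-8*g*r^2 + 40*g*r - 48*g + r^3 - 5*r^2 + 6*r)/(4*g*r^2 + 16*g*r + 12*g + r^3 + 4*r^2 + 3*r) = (-8*g*r^2 + 40*g*r - 48*g + r^3 - 5*r^2 + 6*r)/(4*g*r^2 + 16*g*r + 12*g + r^3 + 4*r^2 + 3*r)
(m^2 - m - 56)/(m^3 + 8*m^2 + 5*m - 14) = (m - 8)/(m^2 + m - 2)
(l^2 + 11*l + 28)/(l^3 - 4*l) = (l^2 + 11*l + 28)/(l*(l^2 - 4))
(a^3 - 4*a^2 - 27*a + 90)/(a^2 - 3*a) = a - 1 - 30/a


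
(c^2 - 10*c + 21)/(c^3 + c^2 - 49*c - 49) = (c - 3)/(c^2 + 8*c + 7)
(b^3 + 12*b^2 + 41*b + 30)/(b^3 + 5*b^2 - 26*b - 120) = (b^2 + 6*b + 5)/(b^2 - b - 20)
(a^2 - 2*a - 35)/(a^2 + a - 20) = (a - 7)/(a - 4)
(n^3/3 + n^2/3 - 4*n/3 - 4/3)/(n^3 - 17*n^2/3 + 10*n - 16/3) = (n^2 + 3*n + 2)/(3*n^2 - 11*n + 8)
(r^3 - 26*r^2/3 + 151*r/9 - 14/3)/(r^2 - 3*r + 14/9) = (3*r^2 - 19*r + 6)/(3*r - 2)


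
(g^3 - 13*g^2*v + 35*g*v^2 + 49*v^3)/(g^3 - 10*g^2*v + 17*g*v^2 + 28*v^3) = (-g + 7*v)/(-g + 4*v)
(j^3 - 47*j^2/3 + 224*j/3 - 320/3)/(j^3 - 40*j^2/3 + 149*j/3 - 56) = (3*j^2 - 23*j + 40)/(3*j^2 - 16*j + 21)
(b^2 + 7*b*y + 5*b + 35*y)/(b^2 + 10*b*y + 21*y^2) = (b + 5)/(b + 3*y)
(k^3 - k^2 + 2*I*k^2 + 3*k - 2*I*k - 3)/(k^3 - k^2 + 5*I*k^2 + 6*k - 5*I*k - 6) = (k + 3*I)/(k + 6*I)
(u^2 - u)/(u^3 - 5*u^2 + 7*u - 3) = u/(u^2 - 4*u + 3)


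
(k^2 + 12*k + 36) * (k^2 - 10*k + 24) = k^4 + 2*k^3 - 60*k^2 - 72*k + 864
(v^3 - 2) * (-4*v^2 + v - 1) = -4*v^5 + v^4 - v^3 + 8*v^2 - 2*v + 2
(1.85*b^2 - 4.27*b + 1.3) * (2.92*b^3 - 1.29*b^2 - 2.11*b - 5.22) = 5.402*b^5 - 14.8549*b^4 + 5.4008*b^3 - 2.3243*b^2 + 19.5464*b - 6.786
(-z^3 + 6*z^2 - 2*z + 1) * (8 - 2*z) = 2*z^4 - 20*z^3 + 52*z^2 - 18*z + 8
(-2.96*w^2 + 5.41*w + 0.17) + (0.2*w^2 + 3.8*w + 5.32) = -2.76*w^2 + 9.21*w + 5.49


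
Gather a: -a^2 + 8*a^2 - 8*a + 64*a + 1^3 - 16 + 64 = 7*a^2 + 56*a + 49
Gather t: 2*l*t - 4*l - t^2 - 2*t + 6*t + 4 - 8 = -4*l - t^2 + t*(2*l + 4) - 4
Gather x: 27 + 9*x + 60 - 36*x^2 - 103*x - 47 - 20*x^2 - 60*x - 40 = -56*x^2 - 154*x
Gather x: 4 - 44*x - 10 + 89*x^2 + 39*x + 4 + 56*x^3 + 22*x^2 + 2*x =56*x^3 + 111*x^2 - 3*x - 2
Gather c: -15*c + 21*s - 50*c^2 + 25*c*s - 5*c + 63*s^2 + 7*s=-50*c^2 + c*(25*s - 20) + 63*s^2 + 28*s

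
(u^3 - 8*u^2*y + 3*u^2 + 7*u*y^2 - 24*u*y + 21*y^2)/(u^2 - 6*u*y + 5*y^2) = (-u^2 + 7*u*y - 3*u + 21*y)/(-u + 5*y)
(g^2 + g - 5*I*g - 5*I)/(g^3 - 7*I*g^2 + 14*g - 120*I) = (g + 1)/(g^2 - 2*I*g + 24)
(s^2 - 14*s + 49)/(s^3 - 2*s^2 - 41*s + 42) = (s - 7)/(s^2 + 5*s - 6)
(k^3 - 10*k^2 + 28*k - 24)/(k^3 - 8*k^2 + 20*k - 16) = (k - 6)/(k - 4)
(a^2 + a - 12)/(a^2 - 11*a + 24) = (a + 4)/(a - 8)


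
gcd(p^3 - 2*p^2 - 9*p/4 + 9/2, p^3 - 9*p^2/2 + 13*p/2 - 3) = p^2 - 7*p/2 + 3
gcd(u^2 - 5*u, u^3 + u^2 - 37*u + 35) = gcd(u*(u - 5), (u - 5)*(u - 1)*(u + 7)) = u - 5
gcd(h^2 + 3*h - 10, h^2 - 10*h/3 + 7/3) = 1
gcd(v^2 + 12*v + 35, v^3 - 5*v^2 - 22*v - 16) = 1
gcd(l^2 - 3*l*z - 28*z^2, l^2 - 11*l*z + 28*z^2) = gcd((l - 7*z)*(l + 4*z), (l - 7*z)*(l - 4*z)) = -l + 7*z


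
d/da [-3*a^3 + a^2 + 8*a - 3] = -9*a^2 + 2*a + 8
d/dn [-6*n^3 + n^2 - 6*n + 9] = -18*n^2 + 2*n - 6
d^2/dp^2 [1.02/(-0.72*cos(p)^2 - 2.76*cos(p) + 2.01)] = (2.115072*(1 - cos(p)^2)^2 + 6.080832*cos(p)^3 + 14.732064*cos(p)^2 - 6.503112*cos(p) - 20.607264)/(0.72*cos(p)^2 + 2.76*cos(p) - 2.01)^3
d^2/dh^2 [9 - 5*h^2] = -10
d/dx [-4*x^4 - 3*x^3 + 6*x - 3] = -16*x^3 - 9*x^2 + 6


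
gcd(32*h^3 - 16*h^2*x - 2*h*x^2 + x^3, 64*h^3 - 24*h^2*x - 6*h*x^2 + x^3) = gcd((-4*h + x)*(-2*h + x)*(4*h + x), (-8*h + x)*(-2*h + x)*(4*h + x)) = -8*h^2 + 2*h*x + x^2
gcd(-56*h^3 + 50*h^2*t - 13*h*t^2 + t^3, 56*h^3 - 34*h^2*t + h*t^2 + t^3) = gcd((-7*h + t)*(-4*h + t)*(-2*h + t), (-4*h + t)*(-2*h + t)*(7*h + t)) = 8*h^2 - 6*h*t + t^2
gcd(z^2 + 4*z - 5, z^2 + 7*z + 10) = z + 5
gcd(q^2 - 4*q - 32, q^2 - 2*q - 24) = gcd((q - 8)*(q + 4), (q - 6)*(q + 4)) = q + 4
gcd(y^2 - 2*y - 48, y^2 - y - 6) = 1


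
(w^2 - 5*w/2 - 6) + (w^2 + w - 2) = 2*w^2 - 3*w/2 - 8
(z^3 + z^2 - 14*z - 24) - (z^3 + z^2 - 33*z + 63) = 19*z - 87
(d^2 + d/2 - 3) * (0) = 0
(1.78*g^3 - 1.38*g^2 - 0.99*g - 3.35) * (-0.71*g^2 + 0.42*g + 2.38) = -1.2638*g^5 + 1.7274*g^4 + 4.3597*g^3 - 1.3217*g^2 - 3.7632*g - 7.973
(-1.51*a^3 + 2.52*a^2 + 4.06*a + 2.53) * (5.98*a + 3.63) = -9.0298*a^4 + 9.5883*a^3 + 33.4264*a^2 + 29.8672*a + 9.1839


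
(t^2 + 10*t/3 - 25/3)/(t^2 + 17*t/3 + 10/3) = (3*t - 5)/(3*t + 2)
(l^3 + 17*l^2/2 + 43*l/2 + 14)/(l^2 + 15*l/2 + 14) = l + 1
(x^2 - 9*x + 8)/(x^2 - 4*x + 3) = (x - 8)/(x - 3)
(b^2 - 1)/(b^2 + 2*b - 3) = (b + 1)/(b + 3)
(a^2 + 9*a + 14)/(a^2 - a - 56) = (a + 2)/(a - 8)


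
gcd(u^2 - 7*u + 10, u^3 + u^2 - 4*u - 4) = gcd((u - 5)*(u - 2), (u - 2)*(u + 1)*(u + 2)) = u - 2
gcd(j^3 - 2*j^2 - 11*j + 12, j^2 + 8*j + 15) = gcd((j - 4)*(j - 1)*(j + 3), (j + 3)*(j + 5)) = j + 3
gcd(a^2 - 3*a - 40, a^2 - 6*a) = 1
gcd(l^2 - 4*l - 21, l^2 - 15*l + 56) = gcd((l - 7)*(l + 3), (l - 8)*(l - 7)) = l - 7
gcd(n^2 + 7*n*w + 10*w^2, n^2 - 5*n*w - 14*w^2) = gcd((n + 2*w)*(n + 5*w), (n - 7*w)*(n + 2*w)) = n + 2*w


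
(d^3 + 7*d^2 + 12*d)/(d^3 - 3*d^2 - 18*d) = (d + 4)/(d - 6)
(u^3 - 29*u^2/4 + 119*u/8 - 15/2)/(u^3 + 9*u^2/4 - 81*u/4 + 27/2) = (u^2 - 13*u/2 + 10)/(u^2 + 3*u - 18)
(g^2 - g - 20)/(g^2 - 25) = (g + 4)/(g + 5)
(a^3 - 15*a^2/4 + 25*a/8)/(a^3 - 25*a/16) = 2*(2*a - 5)/(4*a + 5)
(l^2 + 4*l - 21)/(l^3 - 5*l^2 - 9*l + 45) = (l + 7)/(l^2 - 2*l - 15)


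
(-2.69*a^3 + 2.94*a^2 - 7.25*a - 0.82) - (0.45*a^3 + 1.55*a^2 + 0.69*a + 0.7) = -3.14*a^3 + 1.39*a^2 - 7.94*a - 1.52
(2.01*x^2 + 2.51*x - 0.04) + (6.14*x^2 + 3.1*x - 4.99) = 8.15*x^2 + 5.61*x - 5.03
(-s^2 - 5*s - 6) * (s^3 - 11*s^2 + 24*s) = -s^5 + 6*s^4 + 25*s^3 - 54*s^2 - 144*s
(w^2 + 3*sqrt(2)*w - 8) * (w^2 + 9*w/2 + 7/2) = w^4 + 3*sqrt(2)*w^3 + 9*w^3/2 - 9*w^2/2 + 27*sqrt(2)*w^2/2 - 36*w + 21*sqrt(2)*w/2 - 28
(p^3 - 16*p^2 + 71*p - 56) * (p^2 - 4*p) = p^5 - 20*p^4 + 135*p^3 - 340*p^2 + 224*p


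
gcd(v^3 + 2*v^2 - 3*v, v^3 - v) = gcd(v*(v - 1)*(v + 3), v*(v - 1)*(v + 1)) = v^2 - v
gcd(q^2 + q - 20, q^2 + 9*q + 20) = q + 5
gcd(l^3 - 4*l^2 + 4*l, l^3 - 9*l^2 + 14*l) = l^2 - 2*l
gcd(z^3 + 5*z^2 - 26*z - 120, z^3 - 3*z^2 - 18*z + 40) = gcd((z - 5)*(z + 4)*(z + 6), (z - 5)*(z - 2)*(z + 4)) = z^2 - z - 20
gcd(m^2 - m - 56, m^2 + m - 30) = 1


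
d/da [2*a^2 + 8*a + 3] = 4*a + 8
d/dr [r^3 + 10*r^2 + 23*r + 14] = 3*r^2 + 20*r + 23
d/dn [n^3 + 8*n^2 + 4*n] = 3*n^2 + 16*n + 4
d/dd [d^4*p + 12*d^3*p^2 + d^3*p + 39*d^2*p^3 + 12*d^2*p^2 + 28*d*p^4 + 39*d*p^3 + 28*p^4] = p*(4*d^3 + 36*d^2*p + 3*d^2 + 78*d*p^2 + 24*d*p + 28*p^3 + 39*p^2)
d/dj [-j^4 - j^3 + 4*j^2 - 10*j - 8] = -4*j^3 - 3*j^2 + 8*j - 10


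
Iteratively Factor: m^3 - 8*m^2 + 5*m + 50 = (m + 2)*(m^2 - 10*m + 25) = (m - 5)*(m + 2)*(m - 5)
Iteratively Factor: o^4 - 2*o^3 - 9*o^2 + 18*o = (o)*(o^3 - 2*o^2 - 9*o + 18) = o*(o + 3)*(o^2 - 5*o + 6) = o*(o - 3)*(o + 3)*(o - 2)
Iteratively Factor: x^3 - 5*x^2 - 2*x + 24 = (x - 3)*(x^2 - 2*x - 8) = (x - 3)*(x + 2)*(x - 4)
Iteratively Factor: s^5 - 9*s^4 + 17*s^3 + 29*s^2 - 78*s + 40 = (s - 1)*(s^4 - 8*s^3 + 9*s^2 + 38*s - 40) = (s - 5)*(s - 1)*(s^3 - 3*s^2 - 6*s + 8) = (s - 5)*(s - 1)*(s + 2)*(s^2 - 5*s + 4) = (s - 5)*(s - 1)^2*(s + 2)*(s - 4)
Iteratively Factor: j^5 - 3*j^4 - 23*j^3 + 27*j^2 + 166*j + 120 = (j + 2)*(j^4 - 5*j^3 - 13*j^2 + 53*j + 60) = (j - 5)*(j + 2)*(j^3 - 13*j - 12) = (j - 5)*(j + 2)*(j + 3)*(j^2 - 3*j - 4) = (j - 5)*(j + 1)*(j + 2)*(j + 3)*(j - 4)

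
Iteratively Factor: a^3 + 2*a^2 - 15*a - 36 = (a - 4)*(a^2 + 6*a + 9) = (a - 4)*(a + 3)*(a + 3)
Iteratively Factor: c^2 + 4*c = (c + 4)*(c)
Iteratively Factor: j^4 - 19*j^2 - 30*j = (j - 5)*(j^3 + 5*j^2 + 6*j) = (j - 5)*(j + 2)*(j^2 + 3*j) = (j - 5)*(j + 2)*(j + 3)*(j)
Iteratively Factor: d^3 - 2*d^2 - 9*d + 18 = (d - 3)*(d^2 + d - 6) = (d - 3)*(d - 2)*(d + 3)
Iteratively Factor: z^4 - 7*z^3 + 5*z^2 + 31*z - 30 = (z - 3)*(z^3 - 4*z^2 - 7*z + 10) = (z - 3)*(z + 2)*(z^2 - 6*z + 5) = (z - 5)*(z - 3)*(z + 2)*(z - 1)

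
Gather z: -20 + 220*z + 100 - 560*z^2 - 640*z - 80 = -560*z^2 - 420*z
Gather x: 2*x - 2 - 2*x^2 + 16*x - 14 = -2*x^2 + 18*x - 16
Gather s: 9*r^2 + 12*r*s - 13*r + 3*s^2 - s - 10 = 9*r^2 - 13*r + 3*s^2 + s*(12*r - 1) - 10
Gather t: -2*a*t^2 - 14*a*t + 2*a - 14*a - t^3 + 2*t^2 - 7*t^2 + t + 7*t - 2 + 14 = -12*a - t^3 + t^2*(-2*a - 5) + t*(8 - 14*a) + 12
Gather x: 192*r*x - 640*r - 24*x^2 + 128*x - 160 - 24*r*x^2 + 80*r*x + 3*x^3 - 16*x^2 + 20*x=-640*r + 3*x^3 + x^2*(-24*r - 40) + x*(272*r + 148) - 160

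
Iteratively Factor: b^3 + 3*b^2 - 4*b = (b)*(b^2 + 3*b - 4) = b*(b - 1)*(b + 4)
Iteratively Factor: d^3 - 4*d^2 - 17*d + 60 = (d + 4)*(d^2 - 8*d + 15) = (d - 5)*(d + 4)*(d - 3)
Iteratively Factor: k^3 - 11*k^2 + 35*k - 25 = (k - 5)*(k^2 - 6*k + 5) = (k - 5)*(k - 1)*(k - 5)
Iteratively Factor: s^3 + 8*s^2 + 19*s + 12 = (s + 3)*(s^2 + 5*s + 4) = (s + 3)*(s + 4)*(s + 1)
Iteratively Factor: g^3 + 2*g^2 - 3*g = (g - 1)*(g^2 + 3*g) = g*(g - 1)*(g + 3)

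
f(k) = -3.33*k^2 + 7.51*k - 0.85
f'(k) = 7.51 - 6.66*k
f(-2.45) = -39.24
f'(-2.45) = 23.83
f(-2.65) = -44.14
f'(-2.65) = 25.16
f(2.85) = -6.49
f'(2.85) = -11.47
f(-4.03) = -85.20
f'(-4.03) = 34.35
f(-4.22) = -91.84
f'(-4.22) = 35.62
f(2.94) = -7.55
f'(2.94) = -12.07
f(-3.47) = -67.01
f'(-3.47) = 30.62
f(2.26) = -0.89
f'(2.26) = -7.54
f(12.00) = -390.25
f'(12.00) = -72.41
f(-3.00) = -53.35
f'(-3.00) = 27.49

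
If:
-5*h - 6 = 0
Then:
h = -6/5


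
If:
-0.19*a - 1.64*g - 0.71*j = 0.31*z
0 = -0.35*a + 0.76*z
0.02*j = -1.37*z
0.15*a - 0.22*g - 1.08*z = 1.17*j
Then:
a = 0.00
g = 0.00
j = 0.00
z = 0.00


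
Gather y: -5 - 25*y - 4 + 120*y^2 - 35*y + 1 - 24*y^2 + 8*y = 96*y^2 - 52*y - 8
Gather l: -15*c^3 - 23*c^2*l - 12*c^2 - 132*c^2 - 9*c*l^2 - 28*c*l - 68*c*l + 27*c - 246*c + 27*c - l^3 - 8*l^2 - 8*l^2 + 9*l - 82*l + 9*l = -15*c^3 - 144*c^2 - 192*c - l^3 + l^2*(-9*c - 16) + l*(-23*c^2 - 96*c - 64)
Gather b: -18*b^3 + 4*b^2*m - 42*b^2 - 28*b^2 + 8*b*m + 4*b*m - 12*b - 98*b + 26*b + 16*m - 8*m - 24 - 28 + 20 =-18*b^3 + b^2*(4*m - 70) + b*(12*m - 84) + 8*m - 32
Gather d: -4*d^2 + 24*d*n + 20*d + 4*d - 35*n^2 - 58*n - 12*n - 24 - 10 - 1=-4*d^2 + d*(24*n + 24) - 35*n^2 - 70*n - 35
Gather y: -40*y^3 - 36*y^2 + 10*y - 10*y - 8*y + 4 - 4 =-40*y^3 - 36*y^2 - 8*y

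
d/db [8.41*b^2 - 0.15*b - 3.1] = 16.82*b - 0.15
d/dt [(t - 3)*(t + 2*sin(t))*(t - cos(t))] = (t - 3)*(t + 2*sin(t))*(sin(t) + 1) + (t - 3)*(t - cos(t))*(2*cos(t) + 1) + (t + 2*sin(t))*(t - cos(t))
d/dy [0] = 0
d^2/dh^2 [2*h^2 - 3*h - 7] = 4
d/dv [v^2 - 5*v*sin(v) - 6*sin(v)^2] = -5*v*cos(v) + 2*v - 5*sin(v) - 6*sin(2*v)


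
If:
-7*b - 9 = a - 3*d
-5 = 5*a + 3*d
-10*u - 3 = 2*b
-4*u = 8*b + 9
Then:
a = -77/72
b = -13/12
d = 25/216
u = -1/12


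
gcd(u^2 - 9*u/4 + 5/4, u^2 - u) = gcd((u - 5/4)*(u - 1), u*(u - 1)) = u - 1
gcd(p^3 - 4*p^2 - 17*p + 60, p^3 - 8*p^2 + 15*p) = p^2 - 8*p + 15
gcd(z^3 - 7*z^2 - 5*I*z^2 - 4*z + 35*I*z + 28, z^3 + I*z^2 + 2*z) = z - I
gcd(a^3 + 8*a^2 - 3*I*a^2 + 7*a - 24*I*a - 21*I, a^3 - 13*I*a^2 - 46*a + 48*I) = a - 3*I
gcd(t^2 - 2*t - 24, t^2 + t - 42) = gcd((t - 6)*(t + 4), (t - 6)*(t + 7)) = t - 6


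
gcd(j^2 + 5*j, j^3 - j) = j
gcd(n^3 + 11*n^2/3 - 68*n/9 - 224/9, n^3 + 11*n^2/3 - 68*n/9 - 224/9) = n^3 + 11*n^2/3 - 68*n/9 - 224/9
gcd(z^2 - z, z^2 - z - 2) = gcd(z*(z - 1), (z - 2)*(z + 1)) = 1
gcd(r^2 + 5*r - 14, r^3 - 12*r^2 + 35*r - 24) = 1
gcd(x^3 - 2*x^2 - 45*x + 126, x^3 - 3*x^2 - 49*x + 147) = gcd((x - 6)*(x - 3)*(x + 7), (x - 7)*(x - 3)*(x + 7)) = x^2 + 4*x - 21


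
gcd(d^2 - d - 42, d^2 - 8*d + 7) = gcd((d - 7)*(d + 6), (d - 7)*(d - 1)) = d - 7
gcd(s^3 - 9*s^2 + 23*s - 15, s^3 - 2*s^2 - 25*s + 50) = s - 5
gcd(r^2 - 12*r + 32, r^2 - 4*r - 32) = r - 8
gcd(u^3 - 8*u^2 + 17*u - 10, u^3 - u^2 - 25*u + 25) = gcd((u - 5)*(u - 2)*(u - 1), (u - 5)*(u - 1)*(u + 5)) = u^2 - 6*u + 5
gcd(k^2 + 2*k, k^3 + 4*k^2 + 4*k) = k^2 + 2*k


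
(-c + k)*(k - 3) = -c*k + 3*c + k^2 - 3*k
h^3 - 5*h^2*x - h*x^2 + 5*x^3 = (h - 5*x)*(h - x)*(h + x)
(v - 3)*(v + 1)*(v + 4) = v^3 + 2*v^2 - 11*v - 12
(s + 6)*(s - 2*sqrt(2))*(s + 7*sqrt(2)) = s^3 + 6*s^2 + 5*sqrt(2)*s^2 - 28*s + 30*sqrt(2)*s - 168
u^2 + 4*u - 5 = (u - 1)*(u + 5)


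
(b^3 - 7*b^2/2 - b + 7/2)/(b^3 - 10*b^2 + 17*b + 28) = (2*b^2 - 9*b + 7)/(2*(b^2 - 11*b + 28))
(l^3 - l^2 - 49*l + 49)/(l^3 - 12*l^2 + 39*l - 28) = (l + 7)/(l - 4)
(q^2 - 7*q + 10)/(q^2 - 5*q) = (q - 2)/q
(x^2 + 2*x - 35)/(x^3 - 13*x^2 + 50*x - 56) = (x^2 + 2*x - 35)/(x^3 - 13*x^2 + 50*x - 56)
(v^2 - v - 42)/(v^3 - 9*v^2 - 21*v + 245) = (v + 6)/(v^2 - 2*v - 35)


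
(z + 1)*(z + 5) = z^2 + 6*z + 5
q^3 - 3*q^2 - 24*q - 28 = (q - 7)*(q + 2)^2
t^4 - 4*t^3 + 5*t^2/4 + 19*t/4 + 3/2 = (t - 3)*(t - 2)*(t + 1/2)^2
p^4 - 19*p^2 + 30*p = p*(p - 3)*(p - 2)*(p + 5)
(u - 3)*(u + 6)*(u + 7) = u^3 + 10*u^2 + 3*u - 126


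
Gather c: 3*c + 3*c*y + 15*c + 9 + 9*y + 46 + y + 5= c*(3*y + 18) + 10*y + 60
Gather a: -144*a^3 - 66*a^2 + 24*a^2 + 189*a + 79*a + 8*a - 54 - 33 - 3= -144*a^3 - 42*a^2 + 276*a - 90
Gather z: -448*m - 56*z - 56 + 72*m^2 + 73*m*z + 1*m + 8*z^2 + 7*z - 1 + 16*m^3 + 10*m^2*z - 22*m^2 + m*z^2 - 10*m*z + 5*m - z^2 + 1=16*m^3 + 50*m^2 - 442*m + z^2*(m + 7) + z*(10*m^2 + 63*m - 49) - 56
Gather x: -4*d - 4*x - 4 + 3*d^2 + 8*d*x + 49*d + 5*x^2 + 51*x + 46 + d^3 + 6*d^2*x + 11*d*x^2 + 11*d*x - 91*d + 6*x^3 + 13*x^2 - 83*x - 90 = d^3 + 3*d^2 - 46*d + 6*x^3 + x^2*(11*d + 18) + x*(6*d^2 + 19*d - 36) - 48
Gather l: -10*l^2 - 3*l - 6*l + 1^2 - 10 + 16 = -10*l^2 - 9*l + 7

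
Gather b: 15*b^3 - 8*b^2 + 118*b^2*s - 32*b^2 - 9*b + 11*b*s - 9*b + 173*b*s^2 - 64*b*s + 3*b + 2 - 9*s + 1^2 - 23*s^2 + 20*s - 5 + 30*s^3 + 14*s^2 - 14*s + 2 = 15*b^3 + b^2*(118*s - 40) + b*(173*s^2 - 53*s - 15) + 30*s^3 - 9*s^2 - 3*s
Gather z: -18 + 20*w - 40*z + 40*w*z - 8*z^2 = 20*w - 8*z^2 + z*(40*w - 40) - 18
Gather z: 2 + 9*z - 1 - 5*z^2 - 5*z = -5*z^2 + 4*z + 1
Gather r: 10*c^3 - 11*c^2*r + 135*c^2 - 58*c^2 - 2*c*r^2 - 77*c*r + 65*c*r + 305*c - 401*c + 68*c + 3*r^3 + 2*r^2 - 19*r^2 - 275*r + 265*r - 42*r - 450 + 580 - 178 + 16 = 10*c^3 + 77*c^2 - 28*c + 3*r^3 + r^2*(-2*c - 17) + r*(-11*c^2 - 12*c - 52) - 32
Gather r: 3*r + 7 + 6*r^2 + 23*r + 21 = 6*r^2 + 26*r + 28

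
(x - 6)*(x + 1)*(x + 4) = x^3 - x^2 - 26*x - 24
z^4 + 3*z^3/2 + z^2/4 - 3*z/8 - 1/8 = (z - 1/2)*(z + 1/2)^2*(z + 1)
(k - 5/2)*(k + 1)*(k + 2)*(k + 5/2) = k^4 + 3*k^3 - 17*k^2/4 - 75*k/4 - 25/2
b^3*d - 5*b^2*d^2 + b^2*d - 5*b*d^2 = b*(b - 5*d)*(b*d + d)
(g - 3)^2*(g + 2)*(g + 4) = g^4 - 19*g^2 + 6*g + 72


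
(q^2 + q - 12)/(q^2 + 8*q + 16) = (q - 3)/(q + 4)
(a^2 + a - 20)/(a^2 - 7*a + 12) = (a + 5)/(a - 3)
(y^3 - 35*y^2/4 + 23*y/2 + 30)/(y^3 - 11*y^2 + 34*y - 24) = (y + 5/4)/(y - 1)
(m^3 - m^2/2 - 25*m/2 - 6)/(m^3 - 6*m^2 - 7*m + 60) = (m + 1/2)/(m - 5)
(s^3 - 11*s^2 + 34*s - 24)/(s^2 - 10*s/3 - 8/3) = 3*(s^2 - 7*s + 6)/(3*s + 2)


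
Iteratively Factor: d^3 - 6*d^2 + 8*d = (d)*(d^2 - 6*d + 8) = d*(d - 2)*(d - 4)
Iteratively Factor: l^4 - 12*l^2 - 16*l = (l - 4)*(l^3 + 4*l^2 + 4*l) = l*(l - 4)*(l^2 + 4*l + 4) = l*(l - 4)*(l + 2)*(l + 2)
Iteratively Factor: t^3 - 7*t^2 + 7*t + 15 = (t - 5)*(t^2 - 2*t - 3) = (t - 5)*(t - 3)*(t + 1)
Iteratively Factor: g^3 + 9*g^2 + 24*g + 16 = (g + 1)*(g^2 + 8*g + 16) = (g + 1)*(g + 4)*(g + 4)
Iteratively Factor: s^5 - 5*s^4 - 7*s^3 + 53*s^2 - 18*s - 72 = (s - 3)*(s^4 - 2*s^3 - 13*s^2 + 14*s + 24) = (s - 4)*(s - 3)*(s^3 + 2*s^2 - 5*s - 6) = (s - 4)*(s - 3)*(s + 3)*(s^2 - s - 2) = (s - 4)*(s - 3)*(s + 1)*(s + 3)*(s - 2)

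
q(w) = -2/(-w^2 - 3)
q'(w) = -4*w/(-w^2 - 3)^2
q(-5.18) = 0.07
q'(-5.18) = 0.02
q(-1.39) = 0.41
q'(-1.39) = 0.23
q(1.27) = 0.43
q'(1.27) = -0.24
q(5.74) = 0.06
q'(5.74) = -0.02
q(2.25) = 0.25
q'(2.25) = -0.14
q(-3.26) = 0.15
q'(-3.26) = 0.07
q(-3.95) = 0.11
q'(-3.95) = 0.05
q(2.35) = 0.23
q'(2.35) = -0.13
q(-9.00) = 0.02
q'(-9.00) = 0.01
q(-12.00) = 0.01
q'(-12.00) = 0.00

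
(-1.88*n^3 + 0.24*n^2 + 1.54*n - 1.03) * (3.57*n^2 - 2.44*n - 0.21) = -6.7116*n^5 + 5.444*n^4 + 5.307*n^3 - 7.4851*n^2 + 2.1898*n + 0.2163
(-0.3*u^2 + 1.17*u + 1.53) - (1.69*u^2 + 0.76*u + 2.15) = -1.99*u^2 + 0.41*u - 0.62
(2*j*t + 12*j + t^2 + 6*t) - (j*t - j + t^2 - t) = j*t + 13*j + 7*t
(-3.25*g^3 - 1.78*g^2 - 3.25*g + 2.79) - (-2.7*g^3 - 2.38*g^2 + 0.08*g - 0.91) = -0.55*g^3 + 0.6*g^2 - 3.33*g + 3.7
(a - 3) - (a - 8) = 5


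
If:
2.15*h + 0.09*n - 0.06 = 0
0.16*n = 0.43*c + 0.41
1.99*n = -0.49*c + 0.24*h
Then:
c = -0.87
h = 0.02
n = 0.22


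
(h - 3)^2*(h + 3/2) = h^3 - 9*h^2/2 + 27/2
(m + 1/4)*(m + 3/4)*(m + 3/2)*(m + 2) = m^4 + 9*m^3/2 + 107*m^2/16 + 117*m/32 + 9/16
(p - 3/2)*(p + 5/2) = p^2 + p - 15/4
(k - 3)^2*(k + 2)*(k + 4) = k^4 - 19*k^2 + 6*k + 72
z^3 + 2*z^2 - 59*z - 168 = (z - 8)*(z + 3)*(z + 7)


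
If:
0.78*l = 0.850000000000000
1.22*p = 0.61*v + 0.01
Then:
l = 1.09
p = 0.5*v + 0.00819672131147541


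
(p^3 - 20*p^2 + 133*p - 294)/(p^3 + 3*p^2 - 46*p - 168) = (p^2 - 13*p + 42)/(p^2 + 10*p + 24)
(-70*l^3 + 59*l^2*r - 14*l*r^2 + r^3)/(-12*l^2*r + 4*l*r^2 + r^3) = (35*l^2 - 12*l*r + r^2)/(r*(6*l + r))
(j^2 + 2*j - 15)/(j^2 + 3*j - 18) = (j + 5)/(j + 6)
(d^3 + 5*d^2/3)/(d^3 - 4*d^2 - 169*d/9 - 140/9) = 3*d^2/(3*d^2 - 17*d - 28)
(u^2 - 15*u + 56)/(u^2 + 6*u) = (u^2 - 15*u + 56)/(u*(u + 6))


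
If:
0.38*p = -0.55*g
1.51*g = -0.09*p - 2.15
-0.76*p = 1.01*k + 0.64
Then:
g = -1.56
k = -2.33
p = 2.26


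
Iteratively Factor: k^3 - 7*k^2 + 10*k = (k)*(k^2 - 7*k + 10) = k*(k - 2)*(k - 5)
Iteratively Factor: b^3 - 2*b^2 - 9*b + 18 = (b + 3)*(b^2 - 5*b + 6) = (b - 2)*(b + 3)*(b - 3)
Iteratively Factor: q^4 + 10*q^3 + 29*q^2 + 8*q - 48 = (q + 4)*(q^3 + 6*q^2 + 5*q - 12) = (q + 4)^2*(q^2 + 2*q - 3) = (q - 1)*(q + 4)^2*(q + 3)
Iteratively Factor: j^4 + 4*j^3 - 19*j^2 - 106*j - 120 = (j + 3)*(j^3 + j^2 - 22*j - 40) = (j + 2)*(j + 3)*(j^2 - j - 20) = (j + 2)*(j + 3)*(j + 4)*(j - 5)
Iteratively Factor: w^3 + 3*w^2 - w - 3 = (w + 1)*(w^2 + 2*w - 3) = (w + 1)*(w + 3)*(w - 1)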